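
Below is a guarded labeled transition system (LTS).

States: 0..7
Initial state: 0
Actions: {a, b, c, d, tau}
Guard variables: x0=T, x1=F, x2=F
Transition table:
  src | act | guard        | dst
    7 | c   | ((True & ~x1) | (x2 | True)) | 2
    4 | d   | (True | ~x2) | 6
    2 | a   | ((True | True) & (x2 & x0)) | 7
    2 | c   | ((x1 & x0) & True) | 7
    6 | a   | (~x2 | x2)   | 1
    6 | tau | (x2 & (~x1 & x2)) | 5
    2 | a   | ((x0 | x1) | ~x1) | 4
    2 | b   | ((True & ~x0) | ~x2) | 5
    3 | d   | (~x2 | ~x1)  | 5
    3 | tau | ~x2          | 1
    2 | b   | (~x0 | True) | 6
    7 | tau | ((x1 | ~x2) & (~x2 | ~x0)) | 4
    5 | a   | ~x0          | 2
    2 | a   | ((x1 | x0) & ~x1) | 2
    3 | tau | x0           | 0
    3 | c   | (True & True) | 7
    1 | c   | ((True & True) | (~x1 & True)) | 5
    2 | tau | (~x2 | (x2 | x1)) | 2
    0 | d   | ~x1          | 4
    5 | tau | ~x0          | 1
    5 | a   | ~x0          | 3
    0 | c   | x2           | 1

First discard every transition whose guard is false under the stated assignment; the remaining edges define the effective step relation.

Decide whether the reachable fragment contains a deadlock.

Reachable = {0,1,4,5,6}
  0: d→4  [1 exit(s)]
  1: c→5  [1 exit(s)]
  4: d→6  [1 exit(s)]
  5: ∅  [no exit]
  6: a→1  [1 exit(s)]
witness 5: d·d·a·c

Answer: DEADLOCK at state 5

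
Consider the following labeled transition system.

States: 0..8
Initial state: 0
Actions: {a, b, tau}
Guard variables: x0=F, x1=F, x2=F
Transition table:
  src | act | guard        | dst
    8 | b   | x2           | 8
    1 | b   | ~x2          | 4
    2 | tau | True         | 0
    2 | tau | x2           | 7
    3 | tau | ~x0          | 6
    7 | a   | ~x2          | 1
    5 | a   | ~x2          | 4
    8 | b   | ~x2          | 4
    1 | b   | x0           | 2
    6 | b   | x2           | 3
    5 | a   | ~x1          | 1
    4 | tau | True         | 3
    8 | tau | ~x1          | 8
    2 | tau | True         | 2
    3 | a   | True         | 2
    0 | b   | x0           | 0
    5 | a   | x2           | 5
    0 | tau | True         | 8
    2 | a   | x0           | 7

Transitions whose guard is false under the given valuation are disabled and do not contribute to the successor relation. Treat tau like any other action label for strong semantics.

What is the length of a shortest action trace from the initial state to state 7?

Answer: UNREACHABLE

Working:
Layered search for 7:
  L0 = {0}
  L1 = {8}
  L2 = {4}
  L3 = {3}
  L4 = {2,6}
7 never appears.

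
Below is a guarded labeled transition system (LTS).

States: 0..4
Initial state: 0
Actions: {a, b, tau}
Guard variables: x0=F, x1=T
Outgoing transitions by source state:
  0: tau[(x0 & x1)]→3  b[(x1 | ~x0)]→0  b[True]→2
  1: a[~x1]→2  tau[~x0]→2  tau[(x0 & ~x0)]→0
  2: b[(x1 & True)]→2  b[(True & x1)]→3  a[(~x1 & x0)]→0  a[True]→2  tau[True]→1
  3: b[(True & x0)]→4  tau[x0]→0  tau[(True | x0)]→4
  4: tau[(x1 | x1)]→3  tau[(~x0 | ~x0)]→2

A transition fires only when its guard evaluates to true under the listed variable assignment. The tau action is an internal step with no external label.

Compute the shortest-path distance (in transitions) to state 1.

Breadth-first toward 1:
  Layer 0: {0}
  Layer 1: {2}
  Layer 2: {1,3}
depth(1)=2, e.g. b·tau

Answer: 2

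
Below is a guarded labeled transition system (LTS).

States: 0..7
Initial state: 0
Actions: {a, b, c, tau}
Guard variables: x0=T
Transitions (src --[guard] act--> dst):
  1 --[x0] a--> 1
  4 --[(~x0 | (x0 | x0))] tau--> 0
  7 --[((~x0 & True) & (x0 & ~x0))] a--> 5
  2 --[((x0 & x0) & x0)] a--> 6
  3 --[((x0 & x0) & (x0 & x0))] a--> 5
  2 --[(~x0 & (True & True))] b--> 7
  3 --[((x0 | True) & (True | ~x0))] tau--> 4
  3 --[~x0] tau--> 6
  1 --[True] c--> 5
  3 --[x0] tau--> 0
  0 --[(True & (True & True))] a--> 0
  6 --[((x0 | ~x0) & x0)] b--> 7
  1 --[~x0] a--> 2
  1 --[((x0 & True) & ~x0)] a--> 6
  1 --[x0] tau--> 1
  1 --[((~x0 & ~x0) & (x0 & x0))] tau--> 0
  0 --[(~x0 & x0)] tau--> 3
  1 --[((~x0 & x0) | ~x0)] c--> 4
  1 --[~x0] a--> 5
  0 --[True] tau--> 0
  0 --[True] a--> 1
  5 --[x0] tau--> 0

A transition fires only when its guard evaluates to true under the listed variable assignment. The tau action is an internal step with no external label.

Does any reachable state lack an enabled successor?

Reachable = {0,1,5}
  0: a→0  a→1  tau→0  [deg 3]
  1: a→1  c→5  tau→1  [deg 3]
  5: tau→0  [deg 1]

Answer: DEADLOCK-FREE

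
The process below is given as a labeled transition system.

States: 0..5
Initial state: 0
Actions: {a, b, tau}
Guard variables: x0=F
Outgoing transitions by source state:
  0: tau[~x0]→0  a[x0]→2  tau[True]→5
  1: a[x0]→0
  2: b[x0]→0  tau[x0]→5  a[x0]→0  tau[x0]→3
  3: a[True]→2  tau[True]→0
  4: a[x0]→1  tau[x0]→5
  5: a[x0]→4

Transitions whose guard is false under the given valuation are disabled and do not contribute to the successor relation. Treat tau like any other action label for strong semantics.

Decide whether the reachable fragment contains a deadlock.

Answer: DEADLOCK at state 5

Analysis:
R = {0,5}
  0: tau→0  tau→5  [2 out]
  5: ∅  [no exit]
trace reaching 5: tau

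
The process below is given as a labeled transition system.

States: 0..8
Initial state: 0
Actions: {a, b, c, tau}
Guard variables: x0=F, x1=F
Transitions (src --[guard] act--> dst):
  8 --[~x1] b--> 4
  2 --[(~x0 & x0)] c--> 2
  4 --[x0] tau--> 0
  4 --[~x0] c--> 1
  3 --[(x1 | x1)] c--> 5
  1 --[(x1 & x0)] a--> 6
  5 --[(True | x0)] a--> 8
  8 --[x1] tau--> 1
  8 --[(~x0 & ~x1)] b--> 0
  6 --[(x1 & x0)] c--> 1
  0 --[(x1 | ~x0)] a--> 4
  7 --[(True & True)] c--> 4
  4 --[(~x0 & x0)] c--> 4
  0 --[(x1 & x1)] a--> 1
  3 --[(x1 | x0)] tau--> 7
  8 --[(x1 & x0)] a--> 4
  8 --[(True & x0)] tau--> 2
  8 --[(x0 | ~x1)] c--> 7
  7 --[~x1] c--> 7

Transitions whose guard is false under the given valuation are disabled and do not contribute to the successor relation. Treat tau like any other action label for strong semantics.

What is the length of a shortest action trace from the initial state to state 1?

Answer: 2

Analysis:
Layered search for 1:
  L0 = {0}
  L1 = {4}
  L2 = {1}
1 enters at depth 2; path a·c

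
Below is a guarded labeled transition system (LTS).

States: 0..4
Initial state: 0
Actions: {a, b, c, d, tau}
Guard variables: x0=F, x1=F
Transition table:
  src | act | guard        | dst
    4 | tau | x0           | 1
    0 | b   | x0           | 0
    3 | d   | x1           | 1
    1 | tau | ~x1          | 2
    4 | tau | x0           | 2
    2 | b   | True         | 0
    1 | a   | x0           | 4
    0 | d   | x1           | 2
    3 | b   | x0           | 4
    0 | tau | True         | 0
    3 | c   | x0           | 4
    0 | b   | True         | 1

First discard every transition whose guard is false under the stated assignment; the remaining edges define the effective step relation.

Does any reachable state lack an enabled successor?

Answer: DEADLOCK-FREE

Analysis:
Reach set: {0,1,2}
  0: b→1  tau→0  [deg 2]
  1: tau→2  [deg 1]
  2: b→0  [deg 1]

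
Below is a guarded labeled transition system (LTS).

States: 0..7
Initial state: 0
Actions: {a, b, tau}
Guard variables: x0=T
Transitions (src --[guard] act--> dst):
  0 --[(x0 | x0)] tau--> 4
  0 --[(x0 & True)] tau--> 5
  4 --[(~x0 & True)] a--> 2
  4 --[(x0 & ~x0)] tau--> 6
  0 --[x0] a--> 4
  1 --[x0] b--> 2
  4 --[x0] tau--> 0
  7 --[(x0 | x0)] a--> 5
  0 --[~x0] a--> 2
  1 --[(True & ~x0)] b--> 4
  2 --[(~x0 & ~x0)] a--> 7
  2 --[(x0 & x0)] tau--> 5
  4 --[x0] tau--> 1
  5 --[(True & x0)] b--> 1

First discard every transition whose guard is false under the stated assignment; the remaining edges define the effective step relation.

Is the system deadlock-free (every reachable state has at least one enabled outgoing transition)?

Reach set: {0,1,2,4,5}
  0: a→4  tau→4  tau→5  [3 out]
  1: b→2  [1 out]
  2: tau→5  [1 out]
  4: tau→0  tau→1  [2 out]
  5: b→1  [1 out]

Answer: DEADLOCK-FREE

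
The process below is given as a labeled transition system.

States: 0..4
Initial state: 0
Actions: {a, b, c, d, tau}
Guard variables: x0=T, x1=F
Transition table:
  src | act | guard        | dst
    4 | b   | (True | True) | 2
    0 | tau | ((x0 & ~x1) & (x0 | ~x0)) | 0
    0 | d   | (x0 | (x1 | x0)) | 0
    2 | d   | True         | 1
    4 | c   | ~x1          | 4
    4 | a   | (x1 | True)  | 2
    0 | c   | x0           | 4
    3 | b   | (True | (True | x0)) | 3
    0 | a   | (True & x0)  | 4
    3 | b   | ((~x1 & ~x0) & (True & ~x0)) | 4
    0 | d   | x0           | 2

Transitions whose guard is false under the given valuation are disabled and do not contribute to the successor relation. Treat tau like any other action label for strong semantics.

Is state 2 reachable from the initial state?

Guard filter leaves 10 enabled edge(s).
depth 0: {0}
depth 1: {2,4}  now seen {0,2,4}
depth 2: {1}  now seen {0,1,2,4}
Reach set: {0,1,2,4}
Path to 2: d

Answer: REACHABLE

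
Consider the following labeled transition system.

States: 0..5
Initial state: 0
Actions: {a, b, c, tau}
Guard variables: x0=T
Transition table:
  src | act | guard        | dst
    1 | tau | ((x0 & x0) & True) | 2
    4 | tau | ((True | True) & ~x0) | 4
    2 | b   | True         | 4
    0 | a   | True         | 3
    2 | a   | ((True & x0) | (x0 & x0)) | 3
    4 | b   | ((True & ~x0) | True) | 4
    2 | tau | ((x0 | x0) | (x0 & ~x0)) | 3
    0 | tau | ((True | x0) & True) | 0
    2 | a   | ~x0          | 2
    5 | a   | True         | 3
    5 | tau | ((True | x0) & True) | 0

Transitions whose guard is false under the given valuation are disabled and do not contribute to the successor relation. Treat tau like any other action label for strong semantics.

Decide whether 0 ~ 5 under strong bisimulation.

Answer: BISIMILAR

Trace:
Compute ~ classes (split until stable):
  π0 = {{0,1,2,3,4,5}}
  π1 = {{0,5},{1},{2},{3},{4}}
Fixed point at round 2; 5 class(es).
class of 0: {0,5}; class of 5: {0,5}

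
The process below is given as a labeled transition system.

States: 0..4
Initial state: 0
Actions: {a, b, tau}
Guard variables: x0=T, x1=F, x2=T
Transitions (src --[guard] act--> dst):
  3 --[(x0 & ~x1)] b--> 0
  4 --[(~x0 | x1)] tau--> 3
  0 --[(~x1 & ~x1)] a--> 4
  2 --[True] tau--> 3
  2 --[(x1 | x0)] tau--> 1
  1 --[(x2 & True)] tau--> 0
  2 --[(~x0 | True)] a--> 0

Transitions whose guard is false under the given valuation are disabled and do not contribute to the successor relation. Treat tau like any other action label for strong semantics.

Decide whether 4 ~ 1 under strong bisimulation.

Answer: NOT BISIMILAR

Trace:
Compute ~ classes (split until stable):
  round 0: {{0,1,2,3,4}}
  round 1: {{0},{1},{2},{3},{4}}
stable after 2 split(s): 5 block(s)
[4]={4}  [1]={1}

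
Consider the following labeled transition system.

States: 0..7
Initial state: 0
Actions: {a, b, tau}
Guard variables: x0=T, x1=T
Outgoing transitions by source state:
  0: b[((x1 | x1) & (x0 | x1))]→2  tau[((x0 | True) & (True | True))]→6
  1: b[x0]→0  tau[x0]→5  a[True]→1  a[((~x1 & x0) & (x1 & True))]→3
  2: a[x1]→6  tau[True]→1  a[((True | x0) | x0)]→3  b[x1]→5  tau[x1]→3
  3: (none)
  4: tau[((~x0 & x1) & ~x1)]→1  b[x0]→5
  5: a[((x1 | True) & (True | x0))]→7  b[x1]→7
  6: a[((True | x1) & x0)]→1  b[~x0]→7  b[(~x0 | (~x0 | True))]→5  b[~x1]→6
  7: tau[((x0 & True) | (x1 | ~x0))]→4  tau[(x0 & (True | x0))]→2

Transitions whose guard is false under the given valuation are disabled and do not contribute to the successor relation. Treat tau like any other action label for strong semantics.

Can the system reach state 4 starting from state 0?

17 transition(s) survive guard evaluation.
depth 0: {0}
depth 1: {2,6}  now seen {0,2,6}
depth 2: {1,3,5}  now seen {0,1,2,3,5,6}
depth 3: {7}  now seen {0,1,2,3,5,6,7}
depth 4: {4}  now seen {0,1,2,3,4,5,6,7}
Reach set: {0,1,2,3,4,5,6,7}
Path to 4: b·b·a·tau

Answer: REACHABLE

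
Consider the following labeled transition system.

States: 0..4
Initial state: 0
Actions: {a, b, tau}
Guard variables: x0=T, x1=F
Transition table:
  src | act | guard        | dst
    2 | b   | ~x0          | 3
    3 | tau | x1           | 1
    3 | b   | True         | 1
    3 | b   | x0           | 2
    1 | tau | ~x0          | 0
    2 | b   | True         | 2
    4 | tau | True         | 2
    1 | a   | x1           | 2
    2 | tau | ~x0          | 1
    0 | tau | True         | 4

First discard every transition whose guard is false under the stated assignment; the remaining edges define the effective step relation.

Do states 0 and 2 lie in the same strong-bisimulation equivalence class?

Answer: NOT BISIMILAR

Analysis:
Compute ~ classes (split until stable):
  π0 = {{0,1,2,3,4}}
  π1 = {{0,4},{1},{2,3}}
  π2 = {{0},{1},{2},{3},{4}}
5 equivalence class(es) (converged in 3)
0∈{0}, 2∈{2}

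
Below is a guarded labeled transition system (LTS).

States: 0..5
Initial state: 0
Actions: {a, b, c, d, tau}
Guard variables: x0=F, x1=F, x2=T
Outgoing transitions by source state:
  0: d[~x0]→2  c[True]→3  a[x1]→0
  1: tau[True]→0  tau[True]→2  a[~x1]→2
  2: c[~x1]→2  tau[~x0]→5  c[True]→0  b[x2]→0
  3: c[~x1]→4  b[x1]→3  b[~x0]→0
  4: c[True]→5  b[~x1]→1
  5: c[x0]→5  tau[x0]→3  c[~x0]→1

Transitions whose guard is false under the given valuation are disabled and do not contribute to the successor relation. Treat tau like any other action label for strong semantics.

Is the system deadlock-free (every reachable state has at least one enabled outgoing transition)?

Reachable = {0,1,2,3,4,5}
  0: c→3  d→2  [deg 2]
  1: a→2  tau→0  tau→2  [deg 3]
  2: b→0  c→0  c→2  tau→5  [deg 4]
  3: b→0  c→4  [deg 2]
  4: b→1  c→5  [deg 2]
  5: c→1  [deg 1]

Answer: DEADLOCK-FREE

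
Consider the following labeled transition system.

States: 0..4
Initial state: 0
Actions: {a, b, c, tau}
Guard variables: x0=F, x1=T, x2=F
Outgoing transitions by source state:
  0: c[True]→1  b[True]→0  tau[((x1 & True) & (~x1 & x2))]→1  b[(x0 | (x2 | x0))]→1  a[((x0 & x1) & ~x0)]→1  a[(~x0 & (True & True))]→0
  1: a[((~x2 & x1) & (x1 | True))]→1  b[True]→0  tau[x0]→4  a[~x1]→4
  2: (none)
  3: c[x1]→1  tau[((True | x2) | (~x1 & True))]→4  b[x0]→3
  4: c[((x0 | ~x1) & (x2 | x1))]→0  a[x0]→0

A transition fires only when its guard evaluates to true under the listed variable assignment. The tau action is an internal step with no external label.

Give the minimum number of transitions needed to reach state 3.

Answer: UNREACHABLE

Analysis:
Breadth-first toward 3:
  Layer 0: {0}
  Layer 1: {1}
3 never appears.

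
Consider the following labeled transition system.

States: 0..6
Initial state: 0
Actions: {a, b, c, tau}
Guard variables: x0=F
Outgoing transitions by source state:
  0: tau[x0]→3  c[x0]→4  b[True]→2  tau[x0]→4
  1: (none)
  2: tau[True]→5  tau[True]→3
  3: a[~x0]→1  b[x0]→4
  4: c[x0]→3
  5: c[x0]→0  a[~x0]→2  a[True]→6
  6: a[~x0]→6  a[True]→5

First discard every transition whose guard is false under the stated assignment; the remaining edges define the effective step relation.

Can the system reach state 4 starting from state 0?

Guard filter leaves 8 enabled edge(s).
depth 0: {0}
depth 1: {2}  now seen {0,2}
depth 2: {3,5}  now seen {0,2,3,5}
depth 3: {1,6}  now seen {0,1,2,3,5,6}
Reach set: {0,1,2,3,5,6}

Answer: UNREACHABLE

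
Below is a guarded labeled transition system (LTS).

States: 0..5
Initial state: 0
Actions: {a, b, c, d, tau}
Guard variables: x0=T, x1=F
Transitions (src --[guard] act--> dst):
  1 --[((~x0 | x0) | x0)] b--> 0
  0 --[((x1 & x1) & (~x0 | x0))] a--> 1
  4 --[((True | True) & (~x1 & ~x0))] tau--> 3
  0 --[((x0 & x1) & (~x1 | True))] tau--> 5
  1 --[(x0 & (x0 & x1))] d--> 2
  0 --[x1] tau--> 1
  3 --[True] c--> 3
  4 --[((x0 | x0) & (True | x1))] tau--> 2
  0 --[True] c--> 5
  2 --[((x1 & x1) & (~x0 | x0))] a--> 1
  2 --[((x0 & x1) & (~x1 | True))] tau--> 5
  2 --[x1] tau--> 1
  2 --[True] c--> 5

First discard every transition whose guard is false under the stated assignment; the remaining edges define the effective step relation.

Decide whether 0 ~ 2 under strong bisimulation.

Compute ~ classes (split until stable):
  π0 = {{0,1,2,3,4,5}}
  π1 = {{0,2,3},{1},{4},{5}}
  π2 = {{0,2},{1},{3},{4},{5}}
stable after 3 split(s): 5 block(s)
0∈{0,2}, 2∈{0,2}

Answer: BISIMILAR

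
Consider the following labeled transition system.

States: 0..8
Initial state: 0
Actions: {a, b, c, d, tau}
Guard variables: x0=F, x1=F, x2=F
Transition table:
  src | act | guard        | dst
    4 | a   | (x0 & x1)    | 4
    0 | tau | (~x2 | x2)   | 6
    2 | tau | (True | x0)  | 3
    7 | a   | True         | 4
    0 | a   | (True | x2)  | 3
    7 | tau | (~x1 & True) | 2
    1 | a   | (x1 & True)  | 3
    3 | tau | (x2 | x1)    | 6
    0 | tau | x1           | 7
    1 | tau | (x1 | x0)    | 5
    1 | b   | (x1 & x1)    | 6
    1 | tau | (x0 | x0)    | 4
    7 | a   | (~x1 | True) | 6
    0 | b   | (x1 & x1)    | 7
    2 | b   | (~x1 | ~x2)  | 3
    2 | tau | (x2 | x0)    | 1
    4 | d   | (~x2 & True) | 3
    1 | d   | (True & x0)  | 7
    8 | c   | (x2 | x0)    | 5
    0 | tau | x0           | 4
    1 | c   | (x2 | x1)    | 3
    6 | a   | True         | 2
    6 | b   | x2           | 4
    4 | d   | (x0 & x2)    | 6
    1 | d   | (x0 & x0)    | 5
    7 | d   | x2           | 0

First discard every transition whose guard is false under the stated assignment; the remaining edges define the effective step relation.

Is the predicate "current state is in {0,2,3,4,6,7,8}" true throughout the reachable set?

Answer: INVARIANT HOLDS

Working:
Allowed set {0,2,3,4,6,7,8}
Reach set: {0,2,3,6}
  0: ✓
  2: ✓
  3: ✓
  6: ✓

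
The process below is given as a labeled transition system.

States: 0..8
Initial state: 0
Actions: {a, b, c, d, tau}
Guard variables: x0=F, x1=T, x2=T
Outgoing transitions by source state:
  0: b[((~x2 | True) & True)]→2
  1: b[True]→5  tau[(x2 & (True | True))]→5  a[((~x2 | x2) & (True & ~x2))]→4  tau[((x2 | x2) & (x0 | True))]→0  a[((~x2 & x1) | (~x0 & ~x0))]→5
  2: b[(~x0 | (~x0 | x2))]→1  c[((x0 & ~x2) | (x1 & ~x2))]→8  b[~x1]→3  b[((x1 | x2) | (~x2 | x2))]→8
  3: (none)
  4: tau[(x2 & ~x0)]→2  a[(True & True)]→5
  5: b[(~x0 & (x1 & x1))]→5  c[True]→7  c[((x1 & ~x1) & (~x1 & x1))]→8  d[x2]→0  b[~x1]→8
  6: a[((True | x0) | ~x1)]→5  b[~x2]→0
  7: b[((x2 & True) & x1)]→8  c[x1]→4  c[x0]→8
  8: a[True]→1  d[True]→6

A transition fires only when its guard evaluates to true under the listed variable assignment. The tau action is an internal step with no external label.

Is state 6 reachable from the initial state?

Guard filter leaves 17 enabled edge(s).
Layer 0: {0}
Layer 1: {2}  cumulative {0,2}
Layer 2: {1,8}  cumulative {0,1,2,8}
Layer 3: {5,6}  cumulative {0,1,2,5,6,8}
Layer 4: {7}  cumulative {0,1,2,5,6,7,8}
Layer 5: {4}  cumulative {0,1,2,4,5,6,7,8}
Reach set: {0,1,2,4,5,6,7,8}
witness 6: b·b·d

Answer: REACHABLE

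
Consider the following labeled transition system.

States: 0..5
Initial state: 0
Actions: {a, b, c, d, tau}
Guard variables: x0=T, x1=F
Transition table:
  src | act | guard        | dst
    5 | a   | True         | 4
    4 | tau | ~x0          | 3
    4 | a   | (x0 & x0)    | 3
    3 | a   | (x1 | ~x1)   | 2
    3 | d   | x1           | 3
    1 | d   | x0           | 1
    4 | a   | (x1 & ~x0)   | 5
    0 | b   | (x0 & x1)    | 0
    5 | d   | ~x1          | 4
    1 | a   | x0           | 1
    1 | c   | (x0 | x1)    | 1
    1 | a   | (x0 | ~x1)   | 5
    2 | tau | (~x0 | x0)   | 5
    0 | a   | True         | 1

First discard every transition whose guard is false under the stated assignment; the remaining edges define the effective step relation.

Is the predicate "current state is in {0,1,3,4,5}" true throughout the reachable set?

Inv-set: {0,1,3,4,5}
Reachable = {0,1,2,3,4,5}
  0: ✓
  1: ✓
  2: ✗ unsafe
  3: ✓
  4: ✓
  5: ✓
counterexample path to 2: a·a·a·a·a

Answer: INVARIANT VIOLATED at state 2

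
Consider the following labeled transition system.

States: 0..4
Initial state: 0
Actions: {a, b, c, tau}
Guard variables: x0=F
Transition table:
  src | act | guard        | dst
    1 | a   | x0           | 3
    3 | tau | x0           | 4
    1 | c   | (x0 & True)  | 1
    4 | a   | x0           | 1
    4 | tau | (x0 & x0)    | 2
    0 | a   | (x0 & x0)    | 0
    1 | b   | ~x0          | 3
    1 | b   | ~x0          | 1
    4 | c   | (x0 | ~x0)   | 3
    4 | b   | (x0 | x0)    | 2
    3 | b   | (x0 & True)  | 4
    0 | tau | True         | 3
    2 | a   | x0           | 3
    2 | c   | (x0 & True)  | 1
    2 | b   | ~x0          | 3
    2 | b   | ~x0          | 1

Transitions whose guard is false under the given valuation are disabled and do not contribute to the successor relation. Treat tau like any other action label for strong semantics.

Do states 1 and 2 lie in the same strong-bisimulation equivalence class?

Bisimulation quotient by refinement:
  P[0] = {{0,1,2,3,4}}
  P[1] = {{0},{1,2},{3},{4}}
Fixed point at round 2; 4 class(es).
class of 1: {1,2}; class of 2: {1,2}

Answer: BISIMILAR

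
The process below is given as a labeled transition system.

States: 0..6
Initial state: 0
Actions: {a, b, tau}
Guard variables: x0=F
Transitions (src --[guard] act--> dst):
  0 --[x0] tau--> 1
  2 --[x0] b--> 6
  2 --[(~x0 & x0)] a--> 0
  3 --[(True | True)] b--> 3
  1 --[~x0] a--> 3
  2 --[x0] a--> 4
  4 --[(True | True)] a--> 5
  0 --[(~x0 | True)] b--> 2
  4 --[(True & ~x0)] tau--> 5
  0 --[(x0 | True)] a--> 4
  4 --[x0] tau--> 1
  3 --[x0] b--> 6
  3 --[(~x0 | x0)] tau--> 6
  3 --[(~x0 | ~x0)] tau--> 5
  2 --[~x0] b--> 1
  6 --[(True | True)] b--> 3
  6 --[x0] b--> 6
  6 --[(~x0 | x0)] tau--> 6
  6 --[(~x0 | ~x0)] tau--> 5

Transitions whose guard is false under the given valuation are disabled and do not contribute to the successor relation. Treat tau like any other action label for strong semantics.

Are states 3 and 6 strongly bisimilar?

Compute ~ classes (split until stable):
  P[0] = {{0,1,2,3,4,5,6}}
  P[1] = {{0},{1},{2},{3,6},{4},{5}}
stable after 2 split(s): 6 block(s)
3∈{3,6}, 6∈{3,6}

Answer: BISIMILAR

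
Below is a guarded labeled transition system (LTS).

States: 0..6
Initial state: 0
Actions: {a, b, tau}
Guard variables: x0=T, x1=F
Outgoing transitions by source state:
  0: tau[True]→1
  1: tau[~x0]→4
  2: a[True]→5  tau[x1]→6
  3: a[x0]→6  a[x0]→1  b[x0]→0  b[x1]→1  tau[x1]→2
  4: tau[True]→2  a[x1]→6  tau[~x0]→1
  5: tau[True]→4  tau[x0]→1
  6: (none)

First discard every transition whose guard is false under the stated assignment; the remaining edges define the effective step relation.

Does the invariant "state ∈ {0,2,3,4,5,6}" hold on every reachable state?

Answer: INVARIANT VIOLATED at state 1

Analysis:
Safe = {0,2,3,4,5,6}
R = {0,1}
  0: safe
  1: ✗ unsafe
witness against invariant: tau → 1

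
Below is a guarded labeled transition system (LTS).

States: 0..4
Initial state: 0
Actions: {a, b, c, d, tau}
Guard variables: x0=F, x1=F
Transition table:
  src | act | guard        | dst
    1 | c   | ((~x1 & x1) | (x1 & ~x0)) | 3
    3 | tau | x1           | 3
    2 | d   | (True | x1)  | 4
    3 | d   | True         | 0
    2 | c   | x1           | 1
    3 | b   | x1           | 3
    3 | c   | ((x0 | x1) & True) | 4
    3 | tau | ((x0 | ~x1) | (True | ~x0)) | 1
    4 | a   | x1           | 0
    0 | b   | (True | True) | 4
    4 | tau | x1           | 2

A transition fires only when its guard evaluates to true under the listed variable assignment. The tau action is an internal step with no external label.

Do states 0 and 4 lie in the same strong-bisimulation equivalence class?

Compute ~ classes (split until stable):
  round 0: {{0,1,2,3,4}}
  round 1: {{0},{1,4},{2},{3}}
stable after 2 split(s): 4 block(s)
0∈{0}, 4∈{1,4}

Answer: NOT BISIMILAR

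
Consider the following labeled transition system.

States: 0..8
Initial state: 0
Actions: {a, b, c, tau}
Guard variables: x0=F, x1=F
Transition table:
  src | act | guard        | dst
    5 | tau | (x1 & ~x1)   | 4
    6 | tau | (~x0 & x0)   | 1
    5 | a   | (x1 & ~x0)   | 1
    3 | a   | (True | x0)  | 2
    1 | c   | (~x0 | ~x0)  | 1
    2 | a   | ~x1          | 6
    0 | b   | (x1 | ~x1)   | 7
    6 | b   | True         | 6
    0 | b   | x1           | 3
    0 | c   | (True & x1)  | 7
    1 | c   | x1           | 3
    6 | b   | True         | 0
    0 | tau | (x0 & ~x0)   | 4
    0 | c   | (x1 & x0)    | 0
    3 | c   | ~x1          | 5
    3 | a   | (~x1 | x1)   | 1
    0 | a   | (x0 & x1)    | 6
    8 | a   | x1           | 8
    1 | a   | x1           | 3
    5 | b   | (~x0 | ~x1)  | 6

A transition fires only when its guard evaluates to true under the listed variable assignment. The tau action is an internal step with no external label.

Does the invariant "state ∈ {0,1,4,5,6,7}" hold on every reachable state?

Allowed set {0,1,4,5,6,7}
Reach set: {0,7}
  0: ✓
  7: ✓

Answer: INVARIANT HOLDS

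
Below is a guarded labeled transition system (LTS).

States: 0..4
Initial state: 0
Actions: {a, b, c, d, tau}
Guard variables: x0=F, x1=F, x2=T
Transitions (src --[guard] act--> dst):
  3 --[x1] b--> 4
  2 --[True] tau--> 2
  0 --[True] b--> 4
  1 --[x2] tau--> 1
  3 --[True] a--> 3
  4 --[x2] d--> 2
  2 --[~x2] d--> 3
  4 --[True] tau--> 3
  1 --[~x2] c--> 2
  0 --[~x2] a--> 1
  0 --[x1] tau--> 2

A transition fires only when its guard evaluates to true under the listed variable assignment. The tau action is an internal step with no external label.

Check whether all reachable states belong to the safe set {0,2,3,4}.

Safe = {0,2,3,4}
Reach set: {0,2,3,4}
  0: safe
  2: safe
  3: safe
  4: safe

Answer: INVARIANT HOLDS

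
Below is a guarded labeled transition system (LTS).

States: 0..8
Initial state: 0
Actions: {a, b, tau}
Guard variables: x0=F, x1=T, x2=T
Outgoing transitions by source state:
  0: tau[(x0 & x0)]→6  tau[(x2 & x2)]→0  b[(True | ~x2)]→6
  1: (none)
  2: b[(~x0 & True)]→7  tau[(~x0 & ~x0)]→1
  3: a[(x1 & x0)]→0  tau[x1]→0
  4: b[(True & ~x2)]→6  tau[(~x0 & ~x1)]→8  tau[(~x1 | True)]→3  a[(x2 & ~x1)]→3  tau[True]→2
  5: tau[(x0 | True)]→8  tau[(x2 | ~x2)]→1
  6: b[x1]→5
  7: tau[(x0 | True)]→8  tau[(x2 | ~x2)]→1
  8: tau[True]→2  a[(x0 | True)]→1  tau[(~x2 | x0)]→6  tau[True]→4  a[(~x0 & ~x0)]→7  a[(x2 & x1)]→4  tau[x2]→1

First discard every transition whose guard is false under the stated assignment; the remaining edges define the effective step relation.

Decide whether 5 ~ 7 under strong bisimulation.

Answer: BISIMILAR

Analysis:
Refine partition for ~:
  P[0] = {{0,1,2,3,4,5,6,7,8}}
  P[1] = {{0,2},{1},{3,4,5,7},{6},{8}}
  P[2] = {{0},{1},{2},{3},{4},{5,7},{6},{8}}
stable after 3 split(s): 8 block(s)
[5]={5,7}  [7]={5,7}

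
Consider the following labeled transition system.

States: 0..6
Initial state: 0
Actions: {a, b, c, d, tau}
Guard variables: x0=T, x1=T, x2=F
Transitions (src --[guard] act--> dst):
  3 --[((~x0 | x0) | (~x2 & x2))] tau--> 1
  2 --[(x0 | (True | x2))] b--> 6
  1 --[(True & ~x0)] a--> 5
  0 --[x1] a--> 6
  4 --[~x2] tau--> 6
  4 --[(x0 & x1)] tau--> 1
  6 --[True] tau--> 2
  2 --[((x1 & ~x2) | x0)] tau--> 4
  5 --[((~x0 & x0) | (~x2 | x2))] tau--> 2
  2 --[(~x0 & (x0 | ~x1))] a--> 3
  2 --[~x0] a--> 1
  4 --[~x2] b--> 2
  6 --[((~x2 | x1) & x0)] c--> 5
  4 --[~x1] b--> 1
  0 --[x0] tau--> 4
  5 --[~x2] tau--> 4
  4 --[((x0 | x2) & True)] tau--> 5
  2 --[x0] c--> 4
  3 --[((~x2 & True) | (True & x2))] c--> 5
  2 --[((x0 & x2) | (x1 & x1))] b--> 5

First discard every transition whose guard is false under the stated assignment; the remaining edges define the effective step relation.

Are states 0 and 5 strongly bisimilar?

Answer: NOT BISIMILAR

Trace:
Compute ~ classes (split until stable):
  round 0: {{0,1,2,3,4,5,6}}
  round 1: {{0},{1},{2},{3,6},{4},{5}}
  round 2: {{0},{1},{2},{3},{4},{5},{6}}
stable after 3 split(s): 7 block(s)
class of 0: {0}; class of 5: {5}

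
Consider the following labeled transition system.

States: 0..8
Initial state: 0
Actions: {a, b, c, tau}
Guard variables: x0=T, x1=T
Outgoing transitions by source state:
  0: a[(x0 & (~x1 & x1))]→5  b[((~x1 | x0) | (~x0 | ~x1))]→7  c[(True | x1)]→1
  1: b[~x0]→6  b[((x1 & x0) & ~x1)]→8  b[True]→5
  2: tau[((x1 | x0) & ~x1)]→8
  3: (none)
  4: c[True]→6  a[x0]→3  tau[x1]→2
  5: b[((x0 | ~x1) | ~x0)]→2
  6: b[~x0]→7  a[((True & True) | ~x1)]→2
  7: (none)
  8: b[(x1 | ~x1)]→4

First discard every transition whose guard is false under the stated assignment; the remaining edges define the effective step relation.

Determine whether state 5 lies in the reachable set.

Answer: REACHABLE

Trace:
Guard filter leaves 9 enabled edge(s).
depth 0: {0}
depth 1: {1,7}  cumulative {0,1,7}
depth 2: {5}  cumulative {0,1,5,7}
depth 3: {2}  cumulative {0,1,2,5,7}
Reach set: {0,1,2,5,7}
witness 5: c·b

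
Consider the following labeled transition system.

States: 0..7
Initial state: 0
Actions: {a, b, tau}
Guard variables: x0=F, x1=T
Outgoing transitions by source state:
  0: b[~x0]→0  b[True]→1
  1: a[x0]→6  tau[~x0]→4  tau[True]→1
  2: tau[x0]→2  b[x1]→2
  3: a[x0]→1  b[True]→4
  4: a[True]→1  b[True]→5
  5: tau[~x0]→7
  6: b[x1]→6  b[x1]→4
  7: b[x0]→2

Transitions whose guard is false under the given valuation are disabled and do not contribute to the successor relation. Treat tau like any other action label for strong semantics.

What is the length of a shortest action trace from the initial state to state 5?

Breadth-first toward 5:
  L0 = {0}
  L1 = {1}
  L2 = {4}
  L3 = {5}
depth(5)=3, e.g. b·tau·b

Answer: 3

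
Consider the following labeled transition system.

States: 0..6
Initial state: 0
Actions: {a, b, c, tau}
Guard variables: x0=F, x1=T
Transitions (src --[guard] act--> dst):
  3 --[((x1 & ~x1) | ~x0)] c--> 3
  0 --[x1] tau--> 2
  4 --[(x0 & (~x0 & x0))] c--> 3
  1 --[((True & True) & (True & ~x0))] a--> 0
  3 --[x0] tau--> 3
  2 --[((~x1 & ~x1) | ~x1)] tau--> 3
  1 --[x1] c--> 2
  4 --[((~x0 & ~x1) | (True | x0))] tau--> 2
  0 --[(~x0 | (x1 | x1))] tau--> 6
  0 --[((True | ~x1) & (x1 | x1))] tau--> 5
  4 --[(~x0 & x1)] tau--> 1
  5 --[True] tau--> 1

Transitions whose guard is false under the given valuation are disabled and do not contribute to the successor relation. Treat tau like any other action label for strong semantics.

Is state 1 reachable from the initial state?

9 transition(s) survive guard evaluation.
depth 0: {0}
depth 1: {2,5,6}  cumulative {0,2,5,6}
depth 2: {1}  cumulative {0,1,2,5,6}
Reach set: {0,1,2,5,6}
Path to 1: tau·tau

Answer: REACHABLE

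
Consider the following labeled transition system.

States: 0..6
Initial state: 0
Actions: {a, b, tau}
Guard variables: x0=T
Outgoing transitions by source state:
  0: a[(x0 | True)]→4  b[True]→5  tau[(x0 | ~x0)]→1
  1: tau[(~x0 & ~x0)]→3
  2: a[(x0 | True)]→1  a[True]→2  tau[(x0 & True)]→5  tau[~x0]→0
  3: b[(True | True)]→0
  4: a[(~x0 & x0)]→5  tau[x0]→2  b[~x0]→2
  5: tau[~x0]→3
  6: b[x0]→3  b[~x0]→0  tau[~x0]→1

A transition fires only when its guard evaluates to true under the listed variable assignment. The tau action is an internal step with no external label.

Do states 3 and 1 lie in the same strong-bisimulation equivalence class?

Compute ~ classes (split until stable):
  P[0] = {{0,1,2,3,4,5,6}}
  P[1] = {{0},{1,5},{2},{3,6},{4}}
  P[2] = {{0},{1,5},{2},{3},{4},{6}}
Fixed point at round 3; 6 class(es).
[3]={3}  [1]={1,5}

Answer: NOT BISIMILAR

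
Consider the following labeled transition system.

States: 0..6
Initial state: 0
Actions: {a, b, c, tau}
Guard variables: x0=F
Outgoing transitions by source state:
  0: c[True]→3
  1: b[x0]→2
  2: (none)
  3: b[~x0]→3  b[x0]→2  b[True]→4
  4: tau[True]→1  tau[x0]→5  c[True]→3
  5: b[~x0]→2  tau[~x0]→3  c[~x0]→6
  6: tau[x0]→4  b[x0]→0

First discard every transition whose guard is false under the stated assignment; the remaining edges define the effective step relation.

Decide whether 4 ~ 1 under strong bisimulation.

Refine partition for ~:
  π0 = {{0,1,2,3,4,5,6}}
  π1 = {{0},{1,2,6},{3},{4},{5}}
5 equivalence class(es) (converged in 2)
[4]={4}  [1]={1,2,6}

Answer: NOT BISIMILAR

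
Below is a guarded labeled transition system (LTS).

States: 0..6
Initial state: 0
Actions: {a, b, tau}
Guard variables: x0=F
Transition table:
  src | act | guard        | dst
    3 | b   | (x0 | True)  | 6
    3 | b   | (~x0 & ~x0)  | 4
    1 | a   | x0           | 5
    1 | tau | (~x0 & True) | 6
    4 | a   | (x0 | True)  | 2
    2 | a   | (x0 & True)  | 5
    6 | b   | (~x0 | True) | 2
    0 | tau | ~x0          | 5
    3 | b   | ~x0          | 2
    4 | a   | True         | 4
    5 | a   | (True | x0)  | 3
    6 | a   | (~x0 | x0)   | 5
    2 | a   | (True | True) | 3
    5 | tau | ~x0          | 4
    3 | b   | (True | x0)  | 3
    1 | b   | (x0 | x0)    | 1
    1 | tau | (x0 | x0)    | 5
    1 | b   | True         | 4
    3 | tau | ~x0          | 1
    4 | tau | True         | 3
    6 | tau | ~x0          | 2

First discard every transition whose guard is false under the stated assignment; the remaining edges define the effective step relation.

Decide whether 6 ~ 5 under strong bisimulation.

Answer: NOT BISIMILAR

Working:
Bisimulation quotient by refinement:
  P[0] = {{0,1,2,3,4,5,6}}
  P[1] = {{0},{1,3},{2},{4,5},{6}}
  P[2] = {{0},{1},{2},{3},{4},{5},{6}}
7 equivalence class(es) (converged in 3)
class of 6: {6}; class of 5: {5}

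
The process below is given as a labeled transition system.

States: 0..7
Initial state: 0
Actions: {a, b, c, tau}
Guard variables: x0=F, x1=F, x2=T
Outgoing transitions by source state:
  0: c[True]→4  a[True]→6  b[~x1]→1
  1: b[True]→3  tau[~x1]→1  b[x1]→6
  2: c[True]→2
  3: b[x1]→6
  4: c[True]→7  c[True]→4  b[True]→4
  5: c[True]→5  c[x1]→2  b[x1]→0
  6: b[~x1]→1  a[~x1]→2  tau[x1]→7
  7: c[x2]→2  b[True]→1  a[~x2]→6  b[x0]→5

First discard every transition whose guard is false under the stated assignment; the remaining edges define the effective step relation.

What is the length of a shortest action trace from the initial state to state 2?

Layered search for 2:
  L0 = {0}
  L1 = {1,4,6}
  L2 = {2,3,7}
first hit 2 at d=2 via a·a

Answer: 2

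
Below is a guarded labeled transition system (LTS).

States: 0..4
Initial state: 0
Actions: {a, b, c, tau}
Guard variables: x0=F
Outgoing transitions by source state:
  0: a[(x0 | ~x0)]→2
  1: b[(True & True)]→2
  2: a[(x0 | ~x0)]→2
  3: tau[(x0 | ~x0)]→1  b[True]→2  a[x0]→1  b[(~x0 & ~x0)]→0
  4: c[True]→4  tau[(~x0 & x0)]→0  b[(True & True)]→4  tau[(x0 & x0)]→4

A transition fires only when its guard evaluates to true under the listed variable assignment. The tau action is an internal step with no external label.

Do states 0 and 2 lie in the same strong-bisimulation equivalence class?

Answer: BISIMILAR

Analysis:
Bisimulation quotient by refinement:
  P[0] = {{0,1,2,3,4}}
  P[1] = {{0,2},{1},{3},{4}}
Fixed point at round 2; 4 class(es).
[0]={0,2}  [2]={0,2}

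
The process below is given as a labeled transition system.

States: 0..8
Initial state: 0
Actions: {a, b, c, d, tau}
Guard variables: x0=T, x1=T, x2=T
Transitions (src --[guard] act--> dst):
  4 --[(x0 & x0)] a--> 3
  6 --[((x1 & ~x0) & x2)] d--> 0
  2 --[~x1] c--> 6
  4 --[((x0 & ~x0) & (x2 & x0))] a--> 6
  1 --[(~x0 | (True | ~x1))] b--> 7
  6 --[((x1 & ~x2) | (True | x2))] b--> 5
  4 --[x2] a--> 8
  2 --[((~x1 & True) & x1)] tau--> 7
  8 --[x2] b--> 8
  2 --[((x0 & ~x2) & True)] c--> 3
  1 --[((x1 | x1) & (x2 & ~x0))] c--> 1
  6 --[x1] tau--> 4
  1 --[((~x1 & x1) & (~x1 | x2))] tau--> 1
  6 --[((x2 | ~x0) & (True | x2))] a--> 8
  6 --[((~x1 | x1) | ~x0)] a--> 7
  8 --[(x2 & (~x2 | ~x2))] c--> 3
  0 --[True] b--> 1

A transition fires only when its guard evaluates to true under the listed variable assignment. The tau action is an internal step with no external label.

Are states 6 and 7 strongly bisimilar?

Refine partition for ~:
  π0 = {{0,1,2,3,4,5,6,7,8}}
  π1 = {{0,1,8},{2,3,5,7},{4},{6}}
  π2 = {{0,8},{1},{2,3,5,7},{4},{6}}
  π3 = {{0},{1},{2,3,5,7},{4},{6},{8}}
6 equivalence class(es) (converged in 4)
[6]={6}  [7]={2,3,5,7}

Answer: NOT BISIMILAR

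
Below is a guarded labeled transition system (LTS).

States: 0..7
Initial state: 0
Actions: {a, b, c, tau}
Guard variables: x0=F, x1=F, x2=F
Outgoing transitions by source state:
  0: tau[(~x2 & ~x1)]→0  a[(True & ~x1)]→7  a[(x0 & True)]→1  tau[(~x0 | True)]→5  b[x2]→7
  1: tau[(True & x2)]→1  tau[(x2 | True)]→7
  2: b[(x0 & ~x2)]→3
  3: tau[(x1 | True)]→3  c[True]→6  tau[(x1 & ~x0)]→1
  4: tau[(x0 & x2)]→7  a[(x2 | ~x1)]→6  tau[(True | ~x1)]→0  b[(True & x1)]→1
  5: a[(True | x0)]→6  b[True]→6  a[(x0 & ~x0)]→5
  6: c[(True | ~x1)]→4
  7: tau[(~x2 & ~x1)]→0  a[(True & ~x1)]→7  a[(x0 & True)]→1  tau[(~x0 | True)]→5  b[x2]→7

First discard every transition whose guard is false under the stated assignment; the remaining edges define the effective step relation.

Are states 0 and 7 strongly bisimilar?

Answer: BISIMILAR

Trace:
Bisimulation quotient by refinement:
  P[0] = {{0,1,2,3,4,5,6,7}}
  P[1] = {{0,4,7},{1},{2},{3},{5},{6}}
  P[2] = {{0,7},{1},{2},{3},{4},{5},{6}}
Fixed point at round 3; 7 class(es).
[0]={0,7}  [7]={0,7}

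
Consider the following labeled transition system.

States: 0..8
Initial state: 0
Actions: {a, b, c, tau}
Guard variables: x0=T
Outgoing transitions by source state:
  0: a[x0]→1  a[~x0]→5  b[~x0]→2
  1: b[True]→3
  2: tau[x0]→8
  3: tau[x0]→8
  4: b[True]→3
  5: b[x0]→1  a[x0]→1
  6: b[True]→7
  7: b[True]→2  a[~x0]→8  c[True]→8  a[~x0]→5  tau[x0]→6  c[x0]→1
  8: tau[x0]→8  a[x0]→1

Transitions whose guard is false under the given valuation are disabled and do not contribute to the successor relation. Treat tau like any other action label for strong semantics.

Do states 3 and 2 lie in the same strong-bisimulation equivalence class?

Compute ~ classes (split until stable):
  P[0] = {{0,1,2,3,4,5,6,7,8}}
  P[1] = {{0},{1,4,6},{2,3},{5},{7},{8}}
  P[2] = {{0},{1,4},{2,3},{5},{6},{7},{8}}
7 equivalence class(es) (converged in 3)
class of 3: {2,3}; class of 2: {2,3}

Answer: BISIMILAR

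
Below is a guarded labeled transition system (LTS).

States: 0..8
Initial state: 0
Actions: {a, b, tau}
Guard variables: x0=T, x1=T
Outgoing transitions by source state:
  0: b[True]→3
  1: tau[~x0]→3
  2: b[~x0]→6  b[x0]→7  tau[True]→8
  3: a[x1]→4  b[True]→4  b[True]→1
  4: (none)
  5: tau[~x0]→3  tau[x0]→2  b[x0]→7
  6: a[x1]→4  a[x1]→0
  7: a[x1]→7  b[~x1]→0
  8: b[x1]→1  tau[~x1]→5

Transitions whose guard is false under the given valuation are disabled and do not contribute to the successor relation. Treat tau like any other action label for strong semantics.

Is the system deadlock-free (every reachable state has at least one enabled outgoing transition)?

R = {0,1,3,4}
  0: b→3  [1 exit(s)]
  1: ∅  [STUCK]
  3: a→4  b→1  b→4  [3 exit(s)]
  4: ∅  [STUCK]
witness 1: b·b

Answer: DEADLOCK at state 1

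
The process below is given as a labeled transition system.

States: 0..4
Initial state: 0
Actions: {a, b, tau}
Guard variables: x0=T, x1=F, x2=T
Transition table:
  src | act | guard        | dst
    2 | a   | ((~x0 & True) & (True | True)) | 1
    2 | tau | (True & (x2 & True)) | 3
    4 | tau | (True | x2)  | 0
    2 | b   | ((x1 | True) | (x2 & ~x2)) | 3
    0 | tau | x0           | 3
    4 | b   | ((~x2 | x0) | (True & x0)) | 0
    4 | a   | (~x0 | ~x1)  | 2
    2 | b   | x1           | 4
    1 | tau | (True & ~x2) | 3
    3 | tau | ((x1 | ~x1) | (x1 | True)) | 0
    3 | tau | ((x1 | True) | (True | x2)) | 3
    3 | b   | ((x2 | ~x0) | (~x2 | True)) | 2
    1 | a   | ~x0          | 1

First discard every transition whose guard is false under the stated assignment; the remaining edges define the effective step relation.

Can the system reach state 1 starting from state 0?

9 transition(s) survive guard evaluation.
depth 0: {0}
depth 1: {3}  cumulative {0,3}
depth 2: {2}  cumulative {0,2,3}
R = {0,2,3}

Answer: UNREACHABLE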